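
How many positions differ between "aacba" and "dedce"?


Comparing "aacba" and "dedce" position by position:
  Position 0: 'a' vs 'd' => DIFFER
  Position 1: 'a' vs 'e' => DIFFER
  Position 2: 'c' vs 'd' => DIFFER
  Position 3: 'b' vs 'c' => DIFFER
  Position 4: 'a' vs 'e' => DIFFER
Positions that differ: 5

5


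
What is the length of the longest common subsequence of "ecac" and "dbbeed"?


LCS of "ecac" and "dbbeed"
DP table:
           d    b    b    e    e    d
      0    0    0    0    0    0    0
  e   0    0    0    0    1    1    1
  c   0    0    0    0    1    1    1
  a   0    0    0    0    1    1    1
  c   0    0    0    0    1    1    1
LCS length = dp[4][6] = 1

1


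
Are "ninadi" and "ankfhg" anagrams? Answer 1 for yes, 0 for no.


Strings: "ninadi", "ankfhg"
Sorted first:  adiinn
Sorted second: afghkn
Differ at position 1: 'd' vs 'f' => not anagrams

0


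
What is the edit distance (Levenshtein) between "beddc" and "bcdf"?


Computing edit distance: "beddc" -> "bcdf"
DP table:
           b    c    d    f
      0    1    2    3    4
  b   1    0    1    2    3
  e   2    1    1    2    3
  d   3    2    2    1    2
  d   4    3    3    2    2
  c   5    4    3    3    3
Edit distance = dp[5][4] = 3

3


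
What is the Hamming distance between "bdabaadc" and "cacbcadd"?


Comparing "bdabaadc" and "cacbcadd" position by position:
  Position 0: 'b' vs 'c' => differ
  Position 1: 'd' vs 'a' => differ
  Position 2: 'a' vs 'c' => differ
  Position 3: 'b' vs 'b' => same
  Position 4: 'a' vs 'c' => differ
  Position 5: 'a' vs 'a' => same
  Position 6: 'd' vs 'd' => same
  Position 7: 'c' vs 'd' => differ
Total differences (Hamming distance): 5

5


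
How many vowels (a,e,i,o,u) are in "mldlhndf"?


Input: mldlhndf
Checking each character:
  'm' at position 0: consonant
  'l' at position 1: consonant
  'd' at position 2: consonant
  'l' at position 3: consonant
  'h' at position 4: consonant
  'n' at position 5: consonant
  'd' at position 6: consonant
  'f' at position 7: consonant
Total vowels: 0

0


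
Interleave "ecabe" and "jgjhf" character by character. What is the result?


Interleaving "ecabe" and "jgjhf":
  Position 0: 'e' from first, 'j' from second => "ej"
  Position 1: 'c' from first, 'g' from second => "cg"
  Position 2: 'a' from first, 'j' from second => "aj"
  Position 3: 'b' from first, 'h' from second => "bh"
  Position 4: 'e' from first, 'f' from second => "ef"
Result: ejcgajbhef

ejcgajbhef


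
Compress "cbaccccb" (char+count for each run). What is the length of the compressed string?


Input: cbaccccb
Runs:
  'c' x 1 => "c1"
  'b' x 1 => "b1"
  'a' x 1 => "a1"
  'c' x 4 => "c4"
  'b' x 1 => "b1"
Compressed: "c1b1a1c4b1"
Compressed length: 10

10


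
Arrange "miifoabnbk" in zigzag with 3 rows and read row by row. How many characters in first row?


Zigzag "miifoabnbk" into 3 rows:
Placing characters:
  'm' => row 0
  'i' => row 1
  'i' => row 2
  'f' => row 1
  'o' => row 0
  'a' => row 1
  'b' => row 2
  'n' => row 1
  'b' => row 0
  'k' => row 1
Rows:
  Row 0: "mob"
  Row 1: "ifank"
  Row 2: "ib"
First row length: 3

3


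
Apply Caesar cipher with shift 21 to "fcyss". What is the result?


Caesar cipher: shift "fcyss" by 21
  'f' (pos 5) + 21 = pos 0 = 'a'
  'c' (pos 2) + 21 = pos 23 = 'x'
  'y' (pos 24) + 21 = pos 19 = 't'
  's' (pos 18) + 21 = pos 13 = 'n'
  's' (pos 18) + 21 = pos 13 = 'n'
Result: axtnn

axtnn


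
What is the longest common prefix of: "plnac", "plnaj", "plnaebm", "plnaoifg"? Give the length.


Words: plnac, plnaj, plnaebm, plnaoifg
  Position 0: all 'p' => match
  Position 1: all 'l' => match
  Position 2: all 'n' => match
  Position 3: all 'a' => match
  Position 4: ('c', 'j', 'e', 'o') => mismatch, stop
LCP = "plna" (length 4)

4


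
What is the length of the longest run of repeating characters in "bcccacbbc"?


Input: "bcccacbbc"
Scanning for longest run:
  Position 1 ('c'): new char, reset run to 1
  Position 2 ('c'): continues run of 'c', length=2
  Position 3 ('c'): continues run of 'c', length=3
  Position 4 ('a'): new char, reset run to 1
  Position 5 ('c'): new char, reset run to 1
  Position 6 ('b'): new char, reset run to 1
  Position 7 ('b'): continues run of 'b', length=2
  Position 8 ('c'): new char, reset run to 1
Longest run: 'c' with length 3

3


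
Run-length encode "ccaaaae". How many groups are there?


Input: ccaaaae
Scanning for consecutive runs:
  Group 1: 'c' x 2 (positions 0-1)
  Group 2: 'a' x 4 (positions 2-5)
  Group 3: 'e' x 1 (positions 6-6)
Total groups: 3

3


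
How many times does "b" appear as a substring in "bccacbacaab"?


Searching for "b" in "bccacbacaab"
Scanning each position:
  Position 0: "b" => MATCH
  Position 1: "c" => no
  Position 2: "c" => no
  Position 3: "a" => no
  Position 4: "c" => no
  Position 5: "b" => MATCH
  Position 6: "a" => no
  Position 7: "c" => no
  Position 8: "a" => no
  Position 9: "a" => no
  Position 10: "b" => MATCH
Total occurrences: 3

3


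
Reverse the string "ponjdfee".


Input: ponjdfee
Reading characters right to left:
  Position 7: 'e'
  Position 6: 'e'
  Position 5: 'f'
  Position 4: 'd'
  Position 3: 'j'
  Position 2: 'n'
  Position 1: 'o'
  Position 0: 'p'
Reversed: eefdjnop

eefdjnop


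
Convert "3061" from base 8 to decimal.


Input: "3061" in base 8
Positional expansion:
  Digit '3' (value 3) x 8^3 = 1536
  Digit '0' (value 0) x 8^2 = 0
  Digit '6' (value 6) x 8^1 = 48
  Digit '1' (value 1) x 8^0 = 1
Sum = 1585

1585


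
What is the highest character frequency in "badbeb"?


Input: badbeb
Character counts:
  'a': 1
  'b': 3
  'd': 1
  'e': 1
Maximum frequency: 3

3


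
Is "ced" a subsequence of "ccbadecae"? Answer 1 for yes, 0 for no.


Check if "ced" is a subsequence of "ccbadecae"
Greedy scan:
  Position 0 ('c'): matches sub[0] = 'c'
  Position 1 ('c'): no match needed
  Position 2 ('b'): no match needed
  Position 3 ('a'): no match needed
  Position 4 ('d'): no match needed
  Position 5 ('e'): matches sub[1] = 'e'
  Position 6 ('c'): no match needed
  Position 7 ('a'): no match needed
  Position 8 ('e'): no match needed
Only matched 2/3 characters => not a subsequence

0


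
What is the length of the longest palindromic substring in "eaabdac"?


Input: "eaabdac"
Checking substrings for palindromes:
  [1:3] "aa" (len 2) => palindrome
Longest palindromic substring: "aa" with length 2

2


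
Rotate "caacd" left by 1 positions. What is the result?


Input: "caacd", rotate left by 1
First 1 characters: "c"
Remaining characters: "aacd"
Concatenate remaining + first: "aacd" + "c" = "aacdc"

aacdc


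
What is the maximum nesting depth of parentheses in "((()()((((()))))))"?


Input: "((()()((((()))))))"
Tracking depth:
  Position 0 '(': depth becomes 1
  Position 1 '(': depth becomes 2
  Position 2 '(': depth becomes 3
  Position 3 ')': depth becomes 2
  Position 4 '(': depth becomes 3
  Position 5 ')': depth becomes 2
  Position 6 '(': depth becomes 3
  Position 7 '(': depth becomes 4
  Position 8 '(': depth becomes 5
  Position 9 '(': depth becomes 6
  Position 10 '(': depth becomes 7
  Position 11 ')': depth becomes 6
  Position 12 ')': depth becomes 5
  Position 13 ')': depth becomes 4
  Position 14 ')': depth becomes 3
  Position 15 ')': depth becomes 2
  Position 16 ')': depth becomes 1
  Position 17 ')': depth becomes 0
Maximum depth reached: 7

7


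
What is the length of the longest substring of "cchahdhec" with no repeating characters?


Input: "cchahdhec"
Sliding window (track last position of each char):
  Position 0 ('c'): window [0,0] length 1 -- new best
  Position 1 ('c'): repeat (last at 0), move window start to 1
  Position 1 ('c'): window [1,1] length 1
  Position 2 ('h'): window [1,2] length 2 -- new best
  Position 3 ('a'): window [1,3] length 3 -- new best
  Position 4 ('h'): repeat (last at 2), move window start to 3
  Position 4 ('h'): window [3,4] length 2
  Position 5 ('d'): window [3,5] length 3
  Position 6 ('h'): repeat (last at 4), move window start to 5
  Position 6 ('h'): window [5,6] length 2
  Position 7 ('e'): window [5,7] length 3
  Position 8 ('c'): window [5,8] length 4 -- new best
Longest substring with no repeats: "dhec" with length 4

4


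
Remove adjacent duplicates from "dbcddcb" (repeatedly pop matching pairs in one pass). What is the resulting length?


Input: dbcddcb
Stack-based adjacent duplicate removal:
  Read 'd': push. Stack: d
  Read 'b': push. Stack: db
  Read 'c': push. Stack: dbc
  Read 'd': push. Stack: dbcd
  Read 'd': matches stack top 'd' => pop. Stack: dbc
  Read 'c': matches stack top 'c' => pop. Stack: db
  Read 'b': matches stack top 'b' => pop. Stack: d
Final stack: "d" (length 1)

1


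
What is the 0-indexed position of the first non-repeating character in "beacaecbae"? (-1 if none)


Input: beacaecbae
Character frequencies:
  'a': 3
  'b': 2
  'c': 2
  'e': 3
Scanning left to right for freq == 1:
  Position 0 ('b'): freq=2, skip
  Position 1 ('e'): freq=3, skip
  Position 2 ('a'): freq=3, skip
  Position 3 ('c'): freq=2, skip
  Position 4 ('a'): freq=3, skip
  Position 5 ('e'): freq=3, skip
  Position 6 ('c'): freq=2, skip
  Position 7 ('b'): freq=2, skip
  Position 8 ('a'): freq=3, skip
  Position 9 ('e'): freq=3, skip
  No unique character found => answer = -1

-1


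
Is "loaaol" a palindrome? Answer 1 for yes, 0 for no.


Input: loaaol
Reversed: loaaol
  Compare pos 0 ('l') with pos 5 ('l'): match
  Compare pos 1 ('o') with pos 4 ('o'): match
  Compare pos 2 ('a') with pos 3 ('a'): match
Result: palindrome

1


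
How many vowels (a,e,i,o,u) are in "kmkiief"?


Input: kmkiief
Checking each character:
  'k' at position 0: consonant
  'm' at position 1: consonant
  'k' at position 2: consonant
  'i' at position 3: vowel (running total: 1)
  'i' at position 4: vowel (running total: 2)
  'e' at position 5: vowel (running total: 3)
  'f' at position 6: consonant
Total vowels: 3

3


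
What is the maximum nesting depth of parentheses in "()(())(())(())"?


Input: "()(())(())(())"
Tracking depth:
  Position 0 '(': depth becomes 1
  Position 1 ')': depth becomes 0
  Position 2 '(': depth becomes 1
  Position 3 '(': depth becomes 2
  Position 4 ')': depth becomes 1
  Position 5 ')': depth becomes 0
  Position 6 '(': depth becomes 1
  Position 7 '(': depth becomes 2
  Position 8 ')': depth becomes 1
  Position 9 ')': depth becomes 0
  Position 10 '(': depth becomes 1
  Position 11 '(': depth becomes 2
  Position 12 ')': depth becomes 1
  Position 13 ')': depth becomes 0
Maximum depth reached: 2

2


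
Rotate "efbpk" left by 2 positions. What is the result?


Input: "efbpk", rotate left by 2
First 2 characters: "ef"
Remaining characters: "bpk"
Concatenate remaining + first: "bpk" + "ef" = "bpkef"

bpkef


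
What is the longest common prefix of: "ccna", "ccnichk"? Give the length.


Words: ccna, ccnichk
  Position 0: all 'c' => match
  Position 1: all 'c' => match
  Position 2: all 'n' => match
  Position 3: ('a', 'i') => mismatch, stop
LCP = "ccn" (length 3)

3


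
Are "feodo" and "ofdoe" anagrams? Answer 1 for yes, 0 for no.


Strings: "feodo", "ofdoe"
Sorted first:  defoo
Sorted second: defoo
Sorted forms match => anagrams

1


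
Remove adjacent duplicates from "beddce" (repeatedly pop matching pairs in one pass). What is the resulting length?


Input: beddce
Stack-based adjacent duplicate removal:
  Read 'b': push. Stack: b
  Read 'e': push. Stack: be
  Read 'd': push. Stack: bed
  Read 'd': matches stack top 'd' => pop. Stack: be
  Read 'c': push. Stack: bec
  Read 'e': push. Stack: bece
Final stack: "bece" (length 4)

4


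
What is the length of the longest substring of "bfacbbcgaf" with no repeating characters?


Input: "bfacbbcgaf"
Sliding window (track last position of each char):
  Position 0 ('b'): window [0,0] length 1 -- new best
  Position 1 ('f'): window [0,1] length 2 -- new best
  Position 2 ('a'): window [0,2] length 3 -- new best
  Position 3 ('c'): window [0,3] length 4 -- new best
  Position 4 ('b'): repeat (last at 0), move window start to 1
  Position 4 ('b'): window [1,4] length 4
  Position 5 ('b'): repeat (last at 4), move window start to 5
  Position 5 ('b'): window [5,5] length 1
  Position 6 ('c'): window [5,6] length 2
  Position 7 ('g'): window [5,7] length 3
  Position 8 ('a'): window [5,8] length 4
  Position 9 ('f'): window [5,9] length 5 -- new best
Longest substring with no repeats: "bcgaf" with length 5

5


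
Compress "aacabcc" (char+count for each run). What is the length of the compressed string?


Input: aacabcc
Runs:
  'a' x 2 => "a2"
  'c' x 1 => "c1"
  'a' x 1 => "a1"
  'b' x 1 => "b1"
  'c' x 2 => "c2"
Compressed: "a2c1a1b1c2"
Compressed length: 10

10


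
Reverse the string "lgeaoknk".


Input: lgeaoknk
Reading characters right to left:
  Position 7: 'k'
  Position 6: 'n'
  Position 5: 'k'
  Position 4: 'o'
  Position 3: 'a'
  Position 2: 'e'
  Position 1: 'g'
  Position 0: 'l'
Reversed: knkoaegl

knkoaegl


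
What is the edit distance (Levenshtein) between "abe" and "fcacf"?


Computing edit distance: "abe" -> "fcacf"
DP table:
           f    c    a    c    f
      0    1    2    3    4    5
  a   1    1    2    2    3    4
  b   2    2    2    3    3    4
  e   3    3    3    3    4    4
Edit distance = dp[3][5] = 4

4


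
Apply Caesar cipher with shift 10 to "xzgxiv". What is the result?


Caesar cipher: shift "xzgxiv" by 10
  'x' (pos 23) + 10 = pos 7 = 'h'
  'z' (pos 25) + 10 = pos 9 = 'j'
  'g' (pos 6) + 10 = pos 16 = 'q'
  'x' (pos 23) + 10 = pos 7 = 'h'
  'i' (pos 8) + 10 = pos 18 = 's'
  'v' (pos 21) + 10 = pos 5 = 'f'
Result: hjqhsf

hjqhsf


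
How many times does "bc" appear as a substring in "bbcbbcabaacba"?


Searching for "bc" in "bbcbbcabaacba"
Scanning each position:
  Position 0: "bb" => no
  Position 1: "bc" => MATCH
  Position 2: "cb" => no
  Position 3: "bb" => no
  Position 4: "bc" => MATCH
  Position 5: "ca" => no
  Position 6: "ab" => no
  Position 7: "ba" => no
  Position 8: "aa" => no
  Position 9: "ac" => no
  Position 10: "cb" => no
  Position 11: "ba" => no
Total occurrences: 2

2


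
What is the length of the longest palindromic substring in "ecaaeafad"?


Input: "ecaaeafad"
Checking substrings for palindromes:
  [3:6] "aea" (len 3) => palindrome
  [5:8] "afa" (len 3) => palindrome
  [2:4] "aa" (len 2) => palindrome
Longest palindromic substring: "aea" with length 3

3


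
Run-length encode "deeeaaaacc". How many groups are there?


Input: deeeaaaacc
Scanning for consecutive runs:
  Group 1: 'd' x 1 (positions 0-0)
  Group 2: 'e' x 3 (positions 1-3)
  Group 3: 'a' x 4 (positions 4-7)
  Group 4: 'c' x 2 (positions 8-9)
Total groups: 4

4


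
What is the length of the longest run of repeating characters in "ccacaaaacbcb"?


Input: "ccacaaaacbcb"
Scanning for longest run:
  Position 1 ('c'): continues run of 'c', length=2
  Position 2 ('a'): new char, reset run to 1
  Position 3 ('c'): new char, reset run to 1
  Position 4 ('a'): new char, reset run to 1
  Position 5 ('a'): continues run of 'a', length=2
  Position 6 ('a'): continues run of 'a', length=3
  Position 7 ('a'): continues run of 'a', length=4
  Position 8 ('c'): new char, reset run to 1
  Position 9 ('b'): new char, reset run to 1
  Position 10 ('c'): new char, reset run to 1
  Position 11 ('b'): new char, reset run to 1
Longest run: 'a' with length 4

4


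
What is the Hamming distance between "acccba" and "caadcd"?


Comparing "acccba" and "caadcd" position by position:
  Position 0: 'a' vs 'c' => differ
  Position 1: 'c' vs 'a' => differ
  Position 2: 'c' vs 'a' => differ
  Position 3: 'c' vs 'd' => differ
  Position 4: 'b' vs 'c' => differ
  Position 5: 'a' vs 'd' => differ
Total differences (Hamming distance): 6

6


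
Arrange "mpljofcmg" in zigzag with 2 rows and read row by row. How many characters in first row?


Zigzag "mpljofcmg" into 2 rows:
Placing characters:
  'm' => row 0
  'p' => row 1
  'l' => row 0
  'j' => row 1
  'o' => row 0
  'f' => row 1
  'c' => row 0
  'm' => row 1
  'g' => row 0
Rows:
  Row 0: "mlocg"
  Row 1: "pjfm"
First row length: 5

5


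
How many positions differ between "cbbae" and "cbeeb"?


Comparing "cbbae" and "cbeeb" position by position:
  Position 0: 'c' vs 'c' => same
  Position 1: 'b' vs 'b' => same
  Position 2: 'b' vs 'e' => DIFFER
  Position 3: 'a' vs 'e' => DIFFER
  Position 4: 'e' vs 'b' => DIFFER
Positions that differ: 3

3


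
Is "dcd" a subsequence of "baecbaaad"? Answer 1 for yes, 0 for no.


Check if "dcd" is a subsequence of "baecbaaad"
Greedy scan:
  Position 0 ('b'): no match needed
  Position 1 ('a'): no match needed
  Position 2 ('e'): no match needed
  Position 3 ('c'): no match needed
  Position 4 ('b'): no match needed
  Position 5 ('a'): no match needed
  Position 6 ('a'): no match needed
  Position 7 ('a'): no match needed
  Position 8 ('d'): matches sub[0] = 'd'
Only matched 1/3 characters => not a subsequence

0


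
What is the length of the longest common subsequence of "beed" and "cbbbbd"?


LCS of "beed" and "cbbbbd"
DP table:
           c    b    b    b    b    d
      0    0    0    0    0    0    0
  b   0    0    1    1    1    1    1
  e   0    0    1    1    1    1    1
  e   0    0    1    1    1    1    1
  d   0    0    1    1    1    1    2
LCS length = dp[4][6] = 2

2


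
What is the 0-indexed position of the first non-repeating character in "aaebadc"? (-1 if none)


Input: aaebadc
Character frequencies:
  'a': 3
  'b': 1
  'c': 1
  'd': 1
  'e': 1
Scanning left to right for freq == 1:
  Position 0 ('a'): freq=3, skip
  Position 1 ('a'): freq=3, skip
  Position 2 ('e'): unique! => answer = 2

2


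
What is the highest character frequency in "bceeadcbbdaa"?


Input: bceeadcbbdaa
Character counts:
  'a': 3
  'b': 3
  'c': 2
  'd': 2
  'e': 2
Maximum frequency: 3

3


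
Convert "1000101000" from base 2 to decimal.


Input: "1000101000" in base 2
Positional expansion:
  Digit '1' (value 1) x 2^9 = 512
  Digit '0' (value 0) x 2^8 = 0
  Digit '0' (value 0) x 2^7 = 0
  Digit '0' (value 0) x 2^6 = 0
  Digit '1' (value 1) x 2^5 = 32
  Digit '0' (value 0) x 2^4 = 0
  Digit '1' (value 1) x 2^3 = 8
  Digit '0' (value 0) x 2^2 = 0
  Digit '0' (value 0) x 2^1 = 0
  Digit '0' (value 0) x 2^0 = 0
Sum = 552

552


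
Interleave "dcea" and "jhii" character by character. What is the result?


Interleaving "dcea" and "jhii":
  Position 0: 'd' from first, 'j' from second => "dj"
  Position 1: 'c' from first, 'h' from second => "ch"
  Position 2: 'e' from first, 'i' from second => "ei"
  Position 3: 'a' from first, 'i' from second => "ai"
Result: djcheiai

djcheiai


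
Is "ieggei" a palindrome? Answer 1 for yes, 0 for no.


Input: ieggei
Reversed: ieggei
  Compare pos 0 ('i') with pos 5 ('i'): match
  Compare pos 1 ('e') with pos 4 ('e'): match
  Compare pos 2 ('g') with pos 3 ('g'): match
Result: palindrome

1


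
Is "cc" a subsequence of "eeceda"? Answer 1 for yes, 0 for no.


Check if "cc" is a subsequence of "eeceda"
Greedy scan:
  Position 0 ('e'): no match needed
  Position 1 ('e'): no match needed
  Position 2 ('c'): matches sub[0] = 'c'
  Position 3 ('e'): no match needed
  Position 4 ('d'): no match needed
  Position 5 ('a'): no match needed
Only matched 1/2 characters => not a subsequence

0


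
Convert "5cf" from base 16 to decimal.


Input: "5cf" in base 16
Positional expansion:
  Digit '5' (value 5) x 16^2 = 1280
  Digit 'c' (value 12) x 16^1 = 192
  Digit 'f' (value 15) x 16^0 = 15
Sum = 1487

1487


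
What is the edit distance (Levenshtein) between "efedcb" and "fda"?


Computing edit distance: "efedcb" -> "fda"
DP table:
           f    d    a
      0    1    2    3
  e   1    1    2    3
  f   2    1    2    3
  e   3    2    2    3
  d   4    3    2    3
  c   5    4    3    3
  b   6    5    4    4
Edit distance = dp[6][3] = 4

4


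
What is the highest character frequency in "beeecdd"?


Input: beeecdd
Character counts:
  'b': 1
  'c': 1
  'd': 2
  'e': 3
Maximum frequency: 3

3


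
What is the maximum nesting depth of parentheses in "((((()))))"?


Input: "((((()))))"
Tracking depth:
  Position 0 '(': depth becomes 1
  Position 1 '(': depth becomes 2
  Position 2 '(': depth becomes 3
  Position 3 '(': depth becomes 4
  Position 4 '(': depth becomes 5
  Position 5 ')': depth becomes 4
  Position 6 ')': depth becomes 3
  Position 7 ')': depth becomes 2
  Position 8 ')': depth becomes 1
  Position 9 ')': depth becomes 0
Maximum depth reached: 5

5


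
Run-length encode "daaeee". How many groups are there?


Input: daaeee
Scanning for consecutive runs:
  Group 1: 'd' x 1 (positions 0-0)
  Group 2: 'a' x 2 (positions 1-2)
  Group 3: 'e' x 3 (positions 3-5)
Total groups: 3

3


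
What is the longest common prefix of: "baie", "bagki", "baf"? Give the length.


Words: baie, bagki, baf
  Position 0: all 'b' => match
  Position 1: all 'a' => match
  Position 2: ('i', 'g', 'f') => mismatch, stop
LCP = "ba" (length 2)

2


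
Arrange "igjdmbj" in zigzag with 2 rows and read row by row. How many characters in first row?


Zigzag "igjdmbj" into 2 rows:
Placing characters:
  'i' => row 0
  'g' => row 1
  'j' => row 0
  'd' => row 1
  'm' => row 0
  'b' => row 1
  'j' => row 0
Rows:
  Row 0: "ijmj"
  Row 1: "gdb"
First row length: 4

4


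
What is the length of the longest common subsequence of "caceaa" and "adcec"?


LCS of "caceaa" and "adcec"
DP table:
           a    d    c    e    c
      0    0    0    0    0    0
  c   0    0    0    1    1    1
  a   0    1    1    1    1    1
  c   0    1    1    2    2    2
  e   0    1    1    2    3    3
  a   0    1    1    2    3    3
  a   0    1    1    2    3    3
LCS length = dp[6][5] = 3

3


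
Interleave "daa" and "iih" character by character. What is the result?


Interleaving "daa" and "iih":
  Position 0: 'd' from first, 'i' from second => "di"
  Position 1: 'a' from first, 'i' from second => "ai"
  Position 2: 'a' from first, 'h' from second => "ah"
Result: diaiah

diaiah


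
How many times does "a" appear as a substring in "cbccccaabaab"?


Searching for "a" in "cbccccaabaab"
Scanning each position:
  Position 0: "c" => no
  Position 1: "b" => no
  Position 2: "c" => no
  Position 3: "c" => no
  Position 4: "c" => no
  Position 5: "c" => no
  Position 6: "a" => MATCH
  Position 7: "a" => MATCH
  Position 8: "b" => no
  Position 9: "a" => MATCH
  Position 10: "a" => MATCH
  Position 11: "b" => no
Total occurrences: 4

4


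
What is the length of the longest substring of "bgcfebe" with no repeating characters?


Input: "bgcfebe"
Sliding window (track last position of each char):
  Position 0 ('b'): window [0,0] length 1 -- new best
  Position 1 ('g'): window [0,1] length 2 -- new best
  Position 2 ('c'): window [0,2] length 3 -- new best
  Position 3 ('f'): window [0,3] length 4 -- new best
  Position 4 ('e'): window [0,4] length 5 -- new best
  Position 5 ('b'): repeat (last at 0), move window start to 1
  Position 5 ('b'): window [1,5] length 5
  Position 6 ('e'): repeat (last at 4), move window start to 5
  Position 6 ('e'): window [5,6] length 2
Longest substring with no repeats: "bgcfe" with length 5

5


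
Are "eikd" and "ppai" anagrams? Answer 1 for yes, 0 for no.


Strings: "eikd", "ppai"
Sorted first:  deik
Sorted second: aipp
Differ at position 0: 'd' vs 'a' => not anagrams

0


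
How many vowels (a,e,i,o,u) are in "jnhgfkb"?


Input: jnhgfkb
Checking each character:
  'j' at position 0: consonant
  'n' at position 1: consonant
  'h' at position 2: consonant
  'g' at position 3: consonant
  'f' at position 4: consonant
  'k' at position 5: consonant
  'b' at position 6: consonant
Total vowels: 0

0


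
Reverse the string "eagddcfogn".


Input: eagddcfogn
Reading characters right to left:
  Position 9: 'n'
  Position 8: 'g'
  Position 7: 'o'
  Position 6: 'f'
  Position 5: 'c'
  Position 4: 'd'
  Position 3: 'd'
  Position 2: 'g'
  Position 1: 'a'
  Position 0: 'e'
Reversed: ngofcddgae

ngofcddgae


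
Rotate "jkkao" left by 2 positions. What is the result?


Input: "jkkao", rotate left by 2
First 2 characters: "jk"
Remaining characters: "kao"
Concatenate remaining + first: "kao" + "jk" = "kaojk"

kaojk


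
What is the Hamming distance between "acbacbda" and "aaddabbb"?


Comparing "acbacbda" and "aaddabbb" position by position:
  Position 0: 'a' vs 'a' => same
  Position 1: 'c' vs 'a' => differ
  Position 2: 'b' vs 'd' => differ
  Position 3: 'a' vs 'd' => differ
  Position 4: 'c' vs 'a' => differ
  Position 5: 'b' vs 'b' => same
  Position 6: 'd' vs 'b' => differ
  Position 7: 'a' vs 'b' => differ
Total differences (Hamming distance): 6

6


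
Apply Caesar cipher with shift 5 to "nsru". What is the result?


Caesar cipher: shift "nsru" by 5
  'n' (pos 13) + 5 = pos 18 = 's'
  's' (pos 18) + 5 = pos 23 = 'x'
  'r' (pos 17) + 5 = pos 22 = 'w'
  'u' (pos 20) + 5 = pos 25 = 'z'
Result: sxwz

sxwz


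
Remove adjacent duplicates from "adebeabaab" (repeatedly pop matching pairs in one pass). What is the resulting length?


Input: adebeabaab
Stack-based adjacent duplicate removal:
  Read 'a': push. Stack: a
  Read 'd': push. Stack: ad
  Read 'e': push. Stack: ade
  Read 'b': push. Stack: adeb
  Read 'e': push. Stack: adebe
  Read 'a': push. Stack: adebea
  Read 'b': push. Stack: adebeab
  Read 'a': push. Stack: adebeaba
  Read 'a': matches stack top 'a' => pop. Stack: adebeab
  Read 'b': matches stack top 'b' => pop. Stack: adebea
Final stack: "adebea" (length 6)

6


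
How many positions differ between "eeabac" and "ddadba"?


Comparing "eeabac" and "ddadba" position by position:
  Position 0: 'e' vs 'd' => DIFFER
  Position 1: 'e' vs 'd' => DIFFER
  Position 2: 'a' vs 'a' => same
  Position 3: 'b' vs 'd' => DIFFER
  Position 4: 'a' vs 'b' => DIFFER
  Position 5: 'c' vs 'a' => DIFFER
Positions that differ: 5

5


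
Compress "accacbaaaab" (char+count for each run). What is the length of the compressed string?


Input: accacbaaaab
Runs:
  'a' x 1 => "a1"
  'c' x 2 => "c2"
  'a' x 1 => "a1"
  'c' x 1 => "c1"
  'b' x 1 => "b1"
  'a' x 4 => "a4"
  'b' x 1 => "b1"
Compressed: "a1c2a1c1b1a4b1"
Compressed length: 14

14


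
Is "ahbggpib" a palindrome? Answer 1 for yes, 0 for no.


Input: ahbggpib
Reversed: bipggbha
  Compare pos 0 ('a') with pos 7 ('b'): MISMATCH
  Compare pos 1 ('h') with pos 6 ('i'): MISMATCH
  Compare pos 2 ('b') with pos 5 ('p'): MISMATCH
  Compare pos 3 ('g') with pos 4 ('g'): match
Result: not a palindrome

0


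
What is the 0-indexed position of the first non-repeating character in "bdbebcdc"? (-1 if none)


Input: bdbebcdc
Character frequencies:
  'b': 3
  'c': 2
  'd': 2
  'e': 1
Scanning left to right for freq == 1:
  Position 0 ('b'): freq=3, skip
  Position 1 ('d'): freq=2, skip
  Position 2 ('b'): freq=3, skip
  Position 3 ('e'): unique! => answer = 3

3


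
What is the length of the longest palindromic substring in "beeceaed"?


Input: "beeceaed"
Checking substrings for palindromes:
  [2:5] "ece" (len 3) => palindrome
  [4:7] "eae" (len 3) => palindrome
  [1:3] "ee" (len 2) => palindrome
Longest palindromic substring: "ece" with length 3

3


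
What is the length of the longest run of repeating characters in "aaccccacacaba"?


Input: "aaccccacacaba"
Scanning for longest run:
  Position 1 ('a'): continues run of 'a', length=2
  Position 2 ('c'): new char, reset run to 1
  Position 3 ('c'): continues run of 'c', length=2
  Position 4 ('c'): continues run of 'c', length=3
  Position 5 ('c'): continues run of 'c', length=4
  Position 6 ('a'): new char, reset run to 1
  Position 7 ('c'): new char, reset run to 1
  Position 8 ('a'): new char, reset run to 1
  Position 9 ('c'): new char, reset run to 1
  Position 10 ('a'): new char, reset run to 1
  Position 11 ('b'): new char, reset run to 1
  Position 12 ('a'): new char, reset run to 1
Longest run: 'c' with length 4

4


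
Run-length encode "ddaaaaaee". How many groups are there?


Input: ddaaaaaee
Scanning for consecutive runs:
  Group 1: 'd' x 2 (positions 0-1)
  Group 2: 'a' x 5 (positions 2-6)
  Group 3: 'e' x 2 (positions 7-8)
Total groups: 3

3


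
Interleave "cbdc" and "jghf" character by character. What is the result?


Interleaving "cbdc" and "jghf":
  Position 0: 'c' from first, 'j' from second => "cj"
  Position 1: 'b' from first, 'g' from second => "bg"
  Position 2: 'd' from first, 'h' from second => "dh"
  Position 3: 'c' from first, 'f' from second => "cf"
Result: cjbgdhcf

cjbgdhcf


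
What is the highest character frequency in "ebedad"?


Input: ebedad
Character counts:
  'a': 1
  'b': 1
  'd': 2
  'e': 2
Maximum frequency: 2

2


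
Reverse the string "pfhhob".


Input: pfhhob
Reading characters right to left:
  Position 5: 'b'
  Position 4: 'o'
  Position 3: 'h'
  Position 2: 'h'
  Position 1: 'f'
  Position 0: 'p'
Reversed: bohhfp

bohhfp


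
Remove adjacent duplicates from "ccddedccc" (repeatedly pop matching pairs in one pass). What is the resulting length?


Input: ccddedccc
Stack-based adjacent duplicate removal:
  Read 'c': push. Stack: c
  Read 'c': matches stack top 'c' => pop. Stack: (empty)
  Read 'd': push. Stack: d
  Read 'd': matches stack top 'd' => pop. Stack: (empty)
  Read 'e': push. Stack: e
  Read 'd': push. Stack: ed
  Read 'c': push. Stack: edc
  Read 'c': matches stack top 'c' => pop. Stack: ed
  Read 'c': push. Stack: edc
Final stack: "edc" (length 3)

3


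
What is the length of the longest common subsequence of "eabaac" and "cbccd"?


LCS of "eabaac" and "cbccd"
DP table:
           c    b    c    c    d
      0    0    0    0    0    0
  e   0    0    0    0    0    0
  a   0    0    0    0    0    0
  b   0    0    1    1    1    1
  a   0    0    1    1    1    1
  a   0    0    1    1    1    1
  c   0    1    1    2    2    2
LCS length = dp[6][5] = 2

2


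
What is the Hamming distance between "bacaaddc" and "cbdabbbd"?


Comparing "bacaaddc" and "cbdabbbd" position by position:
  Position 0: 'b' vs 'c' => differ
  Position 1: 'a' vs 'b' => differ
  Position 2: 'c' vs 'd' => differ
  Position 3: 'a' vs 'a' => same
  Position 4: 'a' vs 'b' => differ
  Position 5: 'd' vs 'b' => differ
  Position 6: 'd' vs 'b' => differ
  Position 7: 'c' vs 'd' => differ
Total differences (Hamming distance): 7

7


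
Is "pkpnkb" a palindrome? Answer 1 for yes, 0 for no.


Input: pkpnkb
Reversed: bknpkp
  Compare pos 0 ('p') with pos 5 ('b'): MISMATCH
  Compare pos 1 ('k') with pos 4 ('k'): match
  Compare pos 2 ('p') with pos 3 ('n'): MISMATCH
Result: not a palindrome

0


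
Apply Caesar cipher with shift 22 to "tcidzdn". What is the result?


Caesar cipher: shift "tcidzdn" by 22
  't' (pos 19) + 22 = pos 15 = 'p'
  'c' (pos 2) + 22 = pos 24 = 'y'
  'i' (pos 8) + 22 = pos 4 = 'e'
  'd' (pos 3) + 22 = pos 25 = 'z'
  'z' (pos 25) + 22 = pos 21 = 'v'
  'd' (pos 3) + 22 = pos 25 = 'z'
  'n' (pos 13) + 22 = pos 9 = 'j'
Result: pyezvzj

pyezvzj


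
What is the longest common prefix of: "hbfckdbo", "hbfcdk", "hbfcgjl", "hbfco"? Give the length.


Words: hbfckdbo, hbfcdk, hbfcgjl, hbfco
  Position 0: all 'h' => match
  Position 1: all 'b' => match
  Position 2: all 'f' => match
  Position 3: all 'c' => match
  Position 4: ('k', 'd', 'g', 'o') => mismatch, stop
LCP = "hbfc" (length 4)

4


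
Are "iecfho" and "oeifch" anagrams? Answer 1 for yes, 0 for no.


Strings: "iecfho", "oeifch"
Sorted first:  cefhio
Sorted second: cefhio
Sorted forms match => anagrams

1


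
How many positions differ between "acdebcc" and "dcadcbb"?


Comparing "acdebcc" and "dcadcbb" position by position:
  Position 0: 'a' vs 'd' => DIFFER
  Position 1: 'c' vs 'c' => same
  Position 2: 'd' vs 'a' => DIFFER
  Position 3: 'e' vs 'd' => DIFFER
  Position 4: 'b' vs 'c' => DIFFER
  Position 5: 'c' vs 'b' => DIFFER
  Position 6: 'c' vs 'b' => DIFFER
Positions that differ: 6

6


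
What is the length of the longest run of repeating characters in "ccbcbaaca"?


Input: "ccbcbaaca"
Scanning for longest run:
  Position 1 ('c'): continues run of 'c', length=2
  Position 2 ('b'): new char, reset run to 1
  Position 3 ('c'): new char, reset run to 1
  Position 4 ('b'): new char, reset run to 1
  Position 5 ('a'): new char, reset run to 1
  Position 6 ('a'): continues run of 'a', length=2
  Position 7 ('c'): new char, reset run to 1
  Position 8 ('a'): new char, reset run to 1
Longest run: 'c' with length 2

2


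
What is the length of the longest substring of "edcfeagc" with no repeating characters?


Input: "edcfeagc"
Sliding window (track last position of each char):
  Position 0 ('e'): window [0,0] length 1 -- new best
  Position 1 ('d'): window [0,1] length 2 -- new best
  Position 2 ('c'): window [0,2] length 3 -- new best
  Position 3 ('f'): window [0,3] length 4 -- new best
  Position 4 ('e'): repeat (last at 0), move window start to 1
  Position 4 ('e'): window [1,4] length 4
  Position 5 ('a'): window [1,5] length 5 -- new best
  Position 6 ('g'): window [1,6] length 6 -- new best
  Position 7 ('c'): repeat (last at 2), move window start to 3
  Position 7 ('c'): window [3,7] length 5
Longest substring with no repeats: "dcfeag" with length 6

6


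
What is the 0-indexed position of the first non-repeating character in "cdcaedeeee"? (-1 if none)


Input: cdcaedeeee
Character frequencies:
  'a': 1
  'c': 2
  'd': 2
  'e': 5
Scanning left to right for freq == 1:
  Position 0 ('c'): freq=2, skip
  Position 1 ('d'): freq=2, skip
  Position 2 ('c'): freq=2, skip
  Position 3 ('a'): unique! => answer = 3

3


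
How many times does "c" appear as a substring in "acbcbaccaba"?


Searching for "c" in "acbcbaccaba"
Scanning each position:
  Position 0: "a" => no
  Position 1: "c" => MATCH
  Position 2: "b" => no
  Position 3: "c" => MATCH
  Position 4: "b" => no
  Position 5: "a" => no
  Position 6: "c" => MATCH
  Position 7: "c" => MATCH
  Position 8: "a" => no
  Position 9: "b" => no
  Position 10: "a" => no
Total occurrences: 4

4


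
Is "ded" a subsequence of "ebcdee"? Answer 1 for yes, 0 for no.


Check if "ded" is a subsequence of "ebcdee"
Greedy scan:
  Position 0 ('e'): no match needed
  Position 1 ('b'): no match needed
  Position 2 ('c'): no match needed
  Position 3 ('d'): matches sub[0] = 'd'
  Position 4 ('e'): matches sub[1] = 'e'
  Position 5 ('e'): no match needed
Only matched 2/3 characters => not a subsequence

0


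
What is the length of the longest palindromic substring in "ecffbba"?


Input: "ecffbba"
Checking substrings for palindromes:
  [2:4] "ff" (len 2) => palindrome
  [4:6] "bb" (len 2) => palindrome
Longest palindromic substring: "ff" with length 2

2


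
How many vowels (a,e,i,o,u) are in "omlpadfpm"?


Input: omlpadfpm
Checking each character:
  'o' at position 0: vowel (running total: 1)
  'm' at position 1: consonant
  'l' at position 2: consonant
  'p' at position 3: consonant
  'a' at position 4: vowel (running total: 2)
  'd' at position 5: consonant
  'f' at position 6: consonant
  'p' at position 7: consonant
  'm' at position 8: consonant
Total vowels: 2

2


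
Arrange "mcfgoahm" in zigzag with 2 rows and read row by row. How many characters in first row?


Zigzag "mcfgoahm" into 2 rows:
Placing characters:
  'm' => row 0
  'c' => row 1
  'f' => row 0
  'g' => row 1
  'o' => row 0
  'a' => row 1
  'h' => row 0
  'm' => row 1
Rows:
  Row 0: "mfoh"
  Row 1: "cgam"
First row length: 4

4


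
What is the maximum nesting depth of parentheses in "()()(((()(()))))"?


Input: "()()(((()(()))))"
Tracking depth:
  Position 0 '(': depth becomes 1
  Position 1 ')': depth becomes 0
  Position 2 '(': depth becomes 1
  Position 3 ')': depth becomes 0
  Position 4 '(': depth becomes 1
  Position 5 '(': depth becomes 2
  Position 6 '(': depth becomes 3
  Position 7 '(': depth becomes 4
  Position 8 ')': depth becomes 3
  Position 9 '(': depth becomes 4
  Position 10 '(': depth becomes 5
  Position 11 ')': depth becomes 4
  Position 12 ')': depth becomes 3
  Position 13 ')': depth becomes 2
  Position 14 ')': depth becomes 1
  Position 15 ')': depth becomes 0
Maximum depth reached: 5

5


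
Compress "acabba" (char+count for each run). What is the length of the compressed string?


Input: acabba
Runs:
  'a' x 1 => "a1"
  'c' x 1 => "c1"
  'a' x 1 => "a1"
  'b' x 2 => "b2"
  'a' x 1 => "a1"
Compressed: "a1c1a1b2a1"
Compressed length: 10

10


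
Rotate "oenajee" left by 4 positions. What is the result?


Input: "oenajee", rotate left by 4
First 4 characters: "oena"
Remaining characters: "jee"
Concatenate remaining + first: "jee" + "oena" = "jeeoena"

jeeoena


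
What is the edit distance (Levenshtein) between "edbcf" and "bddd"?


Computing edit distance: "edbcf" -> "bddd"
DP table:
           b    d    d    d
      0    1    2    3    4
  e   1    1    2    3    4
  d   2    2    1    2    3
  b   3    2    2    2    3
  c   4    3    3    3    3
  f   5    4    4    4    4
Edit distance = dp[5][4] = 4

4


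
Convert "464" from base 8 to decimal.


Input: "464" in base 8
Positional expansion:
  Digit '4' (value 4) x 8^2 = 256
  Digit '6' (value 6) x 8^1 = 48
  Digit '4' (value 4) x 8^0 = 4
Sum = 308

308


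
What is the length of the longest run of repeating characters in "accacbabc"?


Input: "accacbabc"
Scanning for longest run:
  Position 1 ('c'): new char, reset run to 1
  Position 2 ('c'): continues run of 'c', length=2
  Position 3 ('a'): new char, reset run to 1
  Position 4 ('c'): new char, reset run to 1
  Position 5 ('b'): new char, reset run to 1
  Position 6 ('a'): new char, reset run to 1
  Position 7 ('b'): new char, reset run to 1
  Position 8 ('c'): new char, reset run to 1
Longest run: 'c' with length 2

2


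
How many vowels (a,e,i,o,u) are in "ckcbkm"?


Input: ckcbkm
Checking each character:
  'c' at position 0: consonant
  'k' at position 1: consonant
  'c' at position 2: consonant
  'b' at position 3: consonant
  'k' at position 4: consonant
  'm' at position 5: consonant
Total vowels: 0

0


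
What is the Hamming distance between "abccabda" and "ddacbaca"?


Comparing "abccabda" and "ddacbaca" position by position:
  Position 0: 'a' vs 'd' => differ
  Position 1: 'b' vs 'd' => differ
  Position 2: 'c' vs 'a' => differ
  Position 3: 'c' vs 'c' => same
  Position 4: 'a' vs 'b' => differ
  Position 5: 'b' vs 'a' => differ
  Position 6: 'd' vs 'c' => differ
  Position 7: 'a' vs 'a' => same
Total differences (Hamming distance): 6

6


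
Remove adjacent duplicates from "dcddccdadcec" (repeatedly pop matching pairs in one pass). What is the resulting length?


Input: dcddccdadcec
Stack-based adjacent duplicate removal:
  Read 'd': push. Stack: d
  Read 'c': push. Stack: dc
  Read 'd': push. Stack: dcd
  Read 'd': matches stack top 'd' => pop. Stack: dc
  Read 'c': matches stack top 'c' => pop. Stack: d
  Read 'c': push. Stack: dc
  Read 'd': push. Stack: dcd
  Read 'a': push. Stack: dcda
  Read 'd': push. Stack: dcdad
  Read 'c': push. Stack: dcdadc
  Read 'e': push. Stack: dcdadce
  Read 'c': push. Stack: dcdadcec
Final stack: "dcdadcec" (length 8)

8


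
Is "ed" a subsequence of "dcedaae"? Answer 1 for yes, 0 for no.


Check if "ed" is a subsequence of "dcedaae"
Greedy scan:
  Position 0 ('d'): no match needed
  Position 1 ('c'): no match needed
  Position 2 ('e'): matches sub[0] = 'e'
  Position 3 ('d'): matches sub[1] = 'd'
  Position 4 ('a'): no match needed
  Position 5 ('a'): no match needed
  Position 6 ('e'): no match needed
All 2 characters matched => is a subsequence

1


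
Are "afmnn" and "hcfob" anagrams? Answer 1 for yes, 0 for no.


Strings: "afmnn", "hcfob"
Sorted first:  afmnn
Sorted second: bcfho
Differ at position 0: 'a' vs 'b' => not anagrams

0


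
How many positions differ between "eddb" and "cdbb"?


Comparing "eddb" and "cdbb" position by position:
  Position 0: 'e' vs 'c' => DIFFER
  Position 1: 'd' vs 'd' => same
  Position 2: 'd' vs 'b' => DIFFER
  Position 3: 'b' vs 'b' => same
Positions that differ: 2

2
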